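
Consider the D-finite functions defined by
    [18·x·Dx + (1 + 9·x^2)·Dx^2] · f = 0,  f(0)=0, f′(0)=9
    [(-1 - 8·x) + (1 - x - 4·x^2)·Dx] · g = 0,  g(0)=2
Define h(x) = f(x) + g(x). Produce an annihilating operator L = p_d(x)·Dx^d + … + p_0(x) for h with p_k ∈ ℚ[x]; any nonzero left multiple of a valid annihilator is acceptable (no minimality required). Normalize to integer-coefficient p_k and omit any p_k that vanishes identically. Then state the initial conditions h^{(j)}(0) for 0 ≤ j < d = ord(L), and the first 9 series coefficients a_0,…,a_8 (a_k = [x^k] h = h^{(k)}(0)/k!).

f: a_k = 0, 9, 0, -27, 0, 729/5, 0, -6561/7, 0, …
g: a_k = 2, 2, 10, 18, 58, 130, 362, 882, 2330, …
L₀ := lclm(L_f,L_g); ord L₀ ≤ 2+1.
L = (90 - 360·x - 6462·x^2 - 14688·x^3 - 63936·x^4 - 31104·x^6)·Dx + (-36 - 294·x - 324·x^2 - 3198·x^3 - 13680·x^4 - 46080·x^5 - 3888·x^6 - 31104·x^7)·Dx^2 + (5 + 16·x + 160·x^2 - 96·x^3 + 555·x^4 - 2304·x^5 - 4896·x^6 - 1296·x^7 - 5184·x^8)·Dx^3  (order 3).
h: a_k = 2, 11, 10, -9, 58, 1379/5, 362, -387/7, 2330, …
ICs: h(0) = 2, h′(0) = 11, h′′(0) = 20.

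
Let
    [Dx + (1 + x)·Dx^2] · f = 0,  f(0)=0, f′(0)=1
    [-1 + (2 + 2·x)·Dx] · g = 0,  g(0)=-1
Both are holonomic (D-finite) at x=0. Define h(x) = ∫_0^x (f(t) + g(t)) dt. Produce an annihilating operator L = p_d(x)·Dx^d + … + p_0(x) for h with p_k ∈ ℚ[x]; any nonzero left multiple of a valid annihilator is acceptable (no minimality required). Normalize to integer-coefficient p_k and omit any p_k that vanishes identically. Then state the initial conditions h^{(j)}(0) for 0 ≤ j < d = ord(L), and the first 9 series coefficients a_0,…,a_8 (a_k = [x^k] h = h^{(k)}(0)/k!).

L = Dx^2 + (5 + 5·x)·Dx^3 + (2 + 4·x + 2·x^2)·Dx^4  (order 4).
h: a_k = 0, -1, 1/4, -1/8, 13/192, -27/640, 221/7680, -449/21504, 1817/114688, …
ICs: h(0) = 0, h′(0) = -1, h′′(0) = 1/2, h′′′(0) = -3/4.

f: a_k = 0, 1, -1/2, 1/3, -1/4, 1/5, -1/6, 1/7, -1/8, …
g: a_k = -1, -1/2, 1/8, -1/16, 5/128, -7/256, 21/1024, -33/2048, 429/32768, …
L₀ := lclm(L_f,L_g); ord L₀ ≤ 2+1.
∫: right-multiply L₀ by Dx.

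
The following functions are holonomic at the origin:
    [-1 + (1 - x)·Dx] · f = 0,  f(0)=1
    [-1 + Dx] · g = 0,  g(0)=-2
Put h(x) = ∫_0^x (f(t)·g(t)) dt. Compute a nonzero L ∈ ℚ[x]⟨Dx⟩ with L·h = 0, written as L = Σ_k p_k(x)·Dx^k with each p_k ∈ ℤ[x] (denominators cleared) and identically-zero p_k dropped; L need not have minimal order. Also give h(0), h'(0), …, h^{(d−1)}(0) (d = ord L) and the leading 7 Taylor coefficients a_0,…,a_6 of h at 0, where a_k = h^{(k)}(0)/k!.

f: a_k = 1, 1, 1, 1, 1, 1, 1, …
g: a_k = -2, -2, -1, -1/3, -1/12, -1/60, -1/360, …
Sym-product of L_f,L_g gives L₀ (≤ ord 1).
h=∫₀ˣh₀: take L = L₀·Dx.
L = (2 - x)·Dx + (-1 + x)·Dx^2  (order 2).
h: a_k = 0, -2, -2, -5/3, -4/3, -13/12, -163/180, …
ICs: h(0) = 0, h′(0) = -2.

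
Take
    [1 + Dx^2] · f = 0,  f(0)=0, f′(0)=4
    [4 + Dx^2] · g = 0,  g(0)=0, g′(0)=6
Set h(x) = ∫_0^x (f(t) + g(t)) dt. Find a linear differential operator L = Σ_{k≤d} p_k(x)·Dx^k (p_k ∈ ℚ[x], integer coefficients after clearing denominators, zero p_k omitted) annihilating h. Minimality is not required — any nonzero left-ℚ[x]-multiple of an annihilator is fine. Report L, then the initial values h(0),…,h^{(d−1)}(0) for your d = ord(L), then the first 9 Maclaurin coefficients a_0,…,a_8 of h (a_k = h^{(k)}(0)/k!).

f: a_k = 0, 4, 0, -2/3, 0, 1/30, 0, -1/1260, 0, …
g: a_k = 0, 6, 0, -4, 0, 4/5, 0, -8/105, 0, …
L₀ := lclm(L_f,L_g); ord L₀ ≤ 2+2.
h=∫h₀ ⇒ L = L₀·Dx.
L = 4·Dx + 5·Dx^3 + Dx^5  (order 5).
h: a_k = 0, 0, 5, 0, -7/6, 0, 5/36, 0, -97/10080, …
ICs: h(0) = 0, h′(0) = 0, h′′(0) = 10, h′′′(0) = 0, h′′′′(0) = -28.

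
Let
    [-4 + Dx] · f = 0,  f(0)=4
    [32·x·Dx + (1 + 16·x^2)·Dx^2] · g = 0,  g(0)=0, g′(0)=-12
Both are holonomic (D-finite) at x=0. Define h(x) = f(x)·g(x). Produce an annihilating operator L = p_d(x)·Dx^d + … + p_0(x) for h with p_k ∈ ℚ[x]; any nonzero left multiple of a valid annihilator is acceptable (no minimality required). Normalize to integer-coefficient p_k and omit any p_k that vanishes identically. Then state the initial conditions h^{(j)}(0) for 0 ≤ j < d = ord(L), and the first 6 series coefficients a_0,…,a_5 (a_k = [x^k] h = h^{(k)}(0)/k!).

f: a_k = 4, 16, 32, 128/3, 128/3, 512/15, …
g: a_k = 0, -12, 0, 64, 0, -3072/5, …
Sym-product of L_f,L_g gives L₀ (≤ ord 2).
L = (16 - 128·x + 256·x^2) + (-8 + 32·x - 128·x^2)·Dx + (1 + 16·x^2)·Dx^2  (order 2).
h: a_k = 0, -48, -192, -128, 512, -4608/5, …
ICs: h(0) = 0, h′(0) = -48.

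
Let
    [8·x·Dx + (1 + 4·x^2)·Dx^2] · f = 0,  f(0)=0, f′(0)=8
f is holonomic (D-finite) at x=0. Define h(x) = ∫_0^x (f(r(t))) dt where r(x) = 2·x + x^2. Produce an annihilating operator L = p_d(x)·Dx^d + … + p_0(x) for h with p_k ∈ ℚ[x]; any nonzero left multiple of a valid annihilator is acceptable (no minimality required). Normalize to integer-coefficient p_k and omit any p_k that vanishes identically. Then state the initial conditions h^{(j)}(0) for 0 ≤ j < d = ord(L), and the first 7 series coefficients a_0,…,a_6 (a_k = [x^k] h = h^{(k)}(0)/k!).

f: a_k = 0, 8, 0, -32/3, 0, 128/5, 0, …
Change of var in L_f (x↦r) gives L₀.
Integrate: L := L₀·Dx.
L = (-1 + 32·x + 64·x^2 + 48·x^3 + 12·x^4)·Dx^2 + (1 + x + 16·x^2 + 32·x^3 + 20·x^4 + 4·x^5)·Dx^3  (order 3).
h: a_k = 0, 0, 8, 8/3, -64/3, -128/5, 1888/15, …
ICs: h(0) = 0, h′(0) = 0, h′′(0) = 16.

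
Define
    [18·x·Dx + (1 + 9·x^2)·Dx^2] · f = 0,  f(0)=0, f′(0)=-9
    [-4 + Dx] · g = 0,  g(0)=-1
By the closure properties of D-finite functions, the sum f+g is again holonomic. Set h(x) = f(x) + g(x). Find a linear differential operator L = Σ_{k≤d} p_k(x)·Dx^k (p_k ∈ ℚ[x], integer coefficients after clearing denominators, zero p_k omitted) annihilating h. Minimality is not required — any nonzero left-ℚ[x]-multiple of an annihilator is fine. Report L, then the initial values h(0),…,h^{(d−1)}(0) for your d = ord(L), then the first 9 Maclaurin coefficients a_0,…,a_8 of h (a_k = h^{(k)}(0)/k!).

L = (36 - 144·x - 972·x^2 - 1296·x^3)·Dx + (-17 + 99·x^2 - 648·x^4)·Dx^2 + (2 + 9·x + 36·x^2 + 81·x^3 + 162·x^4)·Dx^3  (order 3).
h: a_k = -1, -13, -8, 49/3, -32/3, -463/3, -256/45, 294221/315, -512/315, …
ICs: h(0) = -1, h′(0) = -13, h′′(0) = -16.

f: a_k = 0, -9, 0, 27, 0, -729/5, 0, 6561/7, 0, …
g: a_k = -1, -4, -8, -32/3, -32/3, -128/15, -256/45, -1024/315, -512/315, …
h₀=f+g: left-lcm gives L₀, ord ≤ 3.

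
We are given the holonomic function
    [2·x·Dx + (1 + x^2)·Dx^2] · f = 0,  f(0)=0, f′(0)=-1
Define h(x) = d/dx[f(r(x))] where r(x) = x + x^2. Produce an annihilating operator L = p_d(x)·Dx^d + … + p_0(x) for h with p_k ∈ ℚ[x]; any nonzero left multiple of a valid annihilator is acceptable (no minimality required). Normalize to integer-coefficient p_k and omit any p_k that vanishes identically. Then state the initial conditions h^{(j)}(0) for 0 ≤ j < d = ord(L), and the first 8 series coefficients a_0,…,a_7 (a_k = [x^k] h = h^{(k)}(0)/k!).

L = (-2 + 2·x + 8·x^2 + 12·x^3 + 6·x^4) + (1 + 2·x + x^2 + 4·x^3 + 5·x^4 + 2·x^5)·Dx  (order 1).
h: a_k = -1, -2, 1, 4, 4, -4, -13, -8, …
ICs: h(0) = -1.

f: a_k = 0, -1, 0, 1/3, 0, -1/5, 0, 1/7, …
L₀ from L_f via x↦r, Dx↦r'^{-1}Dx.
Differentiate: ansatz ord ≤ ord L₀ ⇒ L.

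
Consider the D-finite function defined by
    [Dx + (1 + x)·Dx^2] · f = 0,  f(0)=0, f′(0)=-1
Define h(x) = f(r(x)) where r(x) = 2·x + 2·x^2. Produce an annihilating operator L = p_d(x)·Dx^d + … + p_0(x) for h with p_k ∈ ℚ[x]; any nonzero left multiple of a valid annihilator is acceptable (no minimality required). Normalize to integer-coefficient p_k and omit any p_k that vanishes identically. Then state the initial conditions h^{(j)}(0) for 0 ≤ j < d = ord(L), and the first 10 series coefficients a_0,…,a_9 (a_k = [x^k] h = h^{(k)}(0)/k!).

L = (4·x + 4·x^2)·Dx + (1 + 4·x + 6·x^2 + 4·x^3)·Dx^2  (order 2).
h: a_k = 0, -2, 0, 4/3, -2, 8/5, 0, -16/7, 4, -32/9, …
ICs: h(0) = 0, h′(0) = -2.

f: a_k = 0, -1, 1/2, -1/3, 1/4, -1/5, 1/6, -1/7, 1/8, -1/9, …
Change of var in L_f (x↦r) gives L₀.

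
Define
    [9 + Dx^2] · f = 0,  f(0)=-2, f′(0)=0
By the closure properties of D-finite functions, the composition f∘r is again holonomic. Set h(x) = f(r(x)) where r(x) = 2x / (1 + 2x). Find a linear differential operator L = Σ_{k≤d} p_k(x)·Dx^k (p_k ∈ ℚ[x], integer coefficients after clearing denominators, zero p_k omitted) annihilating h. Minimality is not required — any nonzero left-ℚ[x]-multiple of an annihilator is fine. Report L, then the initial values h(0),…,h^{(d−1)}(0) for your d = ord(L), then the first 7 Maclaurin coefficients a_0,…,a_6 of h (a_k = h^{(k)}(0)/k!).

f: a_k = -2, 0, 9, 0, -27/4, 0, 81/40, …
h₀=f(r): pull back L_f along r ⇒ L₀.
L = 36 + (4 + 24·x + 48·x^2 + 32·x^3)·Dx + (1 + 8·x + 24·x^2 + 32·x^3 + 16·x^4)·Dx^2  (order 2).
h: a_k = -2, 0, 36, -144, 324, -288, -6552/5, …
ICs: h(0) = -2, h′(0) = 0.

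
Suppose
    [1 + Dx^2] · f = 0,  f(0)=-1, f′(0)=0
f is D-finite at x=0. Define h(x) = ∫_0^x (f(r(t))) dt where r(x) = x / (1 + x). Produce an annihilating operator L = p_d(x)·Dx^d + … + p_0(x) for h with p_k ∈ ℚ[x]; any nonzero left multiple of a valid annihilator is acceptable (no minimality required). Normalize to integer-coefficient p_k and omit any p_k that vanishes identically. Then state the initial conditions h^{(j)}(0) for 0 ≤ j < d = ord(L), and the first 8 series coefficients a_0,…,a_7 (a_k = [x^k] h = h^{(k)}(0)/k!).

f: a_k = -1, 0, 1/2, 0, -1/24, 0, 1/720, 0, …
h₀=f(r): pull back L_f along r ⇒ L₀.
h=∫₀ˣh₀: take L = L₀·Dx.
L = Dx + (2 + 6·x + 6·x^2 + 2·x^3)·Dx^2 + (1 + 4·x + 6·x^2 + 4·x^3 + x^4)·Dx^3  (order 3).
h: a_k = 0, -1, 0, 1/6, -1/4, 7/24, -11/36, 1501/5040, …
ICs: h(0) = 0, h′(0) = -1, h′′(0) = 0.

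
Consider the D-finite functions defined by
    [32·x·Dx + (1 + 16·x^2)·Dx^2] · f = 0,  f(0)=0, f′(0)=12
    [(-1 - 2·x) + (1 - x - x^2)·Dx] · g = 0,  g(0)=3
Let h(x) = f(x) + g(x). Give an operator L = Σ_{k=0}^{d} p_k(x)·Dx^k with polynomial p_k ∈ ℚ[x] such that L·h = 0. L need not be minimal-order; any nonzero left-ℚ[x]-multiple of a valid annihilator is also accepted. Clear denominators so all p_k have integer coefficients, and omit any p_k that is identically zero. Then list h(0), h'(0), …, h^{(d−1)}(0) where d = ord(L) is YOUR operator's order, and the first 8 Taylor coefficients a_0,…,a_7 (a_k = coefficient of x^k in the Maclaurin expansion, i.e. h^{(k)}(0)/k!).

L = (64 - 256·x - 3904·x^2 - 6912·x^3 - 9696·x^4 - 1536·x^6)·Dx + (-25 - 24·x + 542·x^2 - 780·x^3 - 6800·x^4 - 6560·x^5 - 768·x^6 - 1536·x^7)·Dx^2 + (2 + 17·x + 62·x^2 + 202·x^3 + 445·x^4 - 1136·x^5 - 576·x^6 - 256·x^7 - 256·x^8)·Dx^3  (order 3).
h: a_k = 3, 15, 6, -55, 15, 3192/5, 39, -48711/7, …
ICs: h(0) = 3, h′(0) = 15, h′′(0) = 12.

f: a_k = 0, 12, 0, -64, 0, 3072/5, 0, -49152/7, …
g: a_k = 3, 3, 6, 9, 15, 24, 39, 63, …
h₀=f+g: left-lcm gives L₀, ord ≤ 3.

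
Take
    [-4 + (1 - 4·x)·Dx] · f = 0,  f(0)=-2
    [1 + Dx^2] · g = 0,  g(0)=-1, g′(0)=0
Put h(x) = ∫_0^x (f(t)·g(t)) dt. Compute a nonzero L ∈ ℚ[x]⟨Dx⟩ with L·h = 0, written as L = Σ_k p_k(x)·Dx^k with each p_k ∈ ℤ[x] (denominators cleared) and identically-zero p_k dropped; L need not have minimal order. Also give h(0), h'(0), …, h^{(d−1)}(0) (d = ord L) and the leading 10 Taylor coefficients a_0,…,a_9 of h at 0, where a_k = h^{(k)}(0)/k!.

L = (-1 + 4·x)·Dx + 8·Dx^2 + (-1 + 4·x)·Dx^3  (order 3).
h: a_k = 0, 2, 4, 31/3, 31, 5953/60, 5953/18, 2857439/2520, 2857439/720, 512053069/36288, …
ICs: h(0) = 0, h′(0) = 2, h′′(0) = 8.

f: a_k = -2, -8, -32, -128, -512, -2048, -8192, -32768, -131072, -524288, …
g: a_k = -1, 0, 1/2, 0, -1/24, 0, 1/720, 0, -1/40320, 0, …
Product ⇒ symmetric product L₀, ord ≤ 2.
h=∫₀ˣh₀: take L = L₀·Dx.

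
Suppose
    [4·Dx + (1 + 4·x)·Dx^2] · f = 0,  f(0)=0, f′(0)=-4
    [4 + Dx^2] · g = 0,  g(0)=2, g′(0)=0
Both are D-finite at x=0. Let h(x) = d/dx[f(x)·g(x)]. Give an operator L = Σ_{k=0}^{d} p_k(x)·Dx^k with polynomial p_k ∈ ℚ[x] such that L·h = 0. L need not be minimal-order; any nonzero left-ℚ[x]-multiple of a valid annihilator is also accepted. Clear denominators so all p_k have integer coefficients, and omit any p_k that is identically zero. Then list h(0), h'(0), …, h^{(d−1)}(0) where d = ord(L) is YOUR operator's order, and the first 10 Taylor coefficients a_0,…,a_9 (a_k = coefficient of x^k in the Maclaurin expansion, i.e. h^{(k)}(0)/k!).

f: a_k = 0, -4, 8, -64/3, 64, -1024/5, 2048/3, -16384/7, 8192, -262144/9, …
g: a_k = 2, 0, -4, 0, 4/3, 0, -8/45, 0, 4/315, 0, …
h₀=f·g: eliminate ⇒ L₀, order ≤ 2·2.
h=h₀': d/dx-closure on L₀ ⇒ L.
L = (-832 - 992·x - 5568·x^2 - 12288·x^3 - 2048·x^4 + 24576·x^5 + 16384·x^6) + (-264 - 1568·x - 2560·x^2 + 10240·x^4 + 8192·x^5)·Dx + (-220 - 368·x - 1760·x^2 - 3072·x^3 + 2048·x^4 + 12288·x^5 + 8192·x^6)·Dx^2 + (-66 - 392·x - 640·x^2 + 2560·x^4 + 2048·x^5)·Dx^3 + (-3 - 30·x - 92·x^2 + 640·x^4 + 1536·x^5 + 1024·x^6)·Dx^4  (order 4).
h: a_k = -8, 32, -80, 384, -1648, 6720, -408416/15, 4945408/45, -46457392/105, 112043072/63, …
ICs: h(0) = -8, h′(0) = 32, h′′(0) = -160, h′′′(0) = 2304.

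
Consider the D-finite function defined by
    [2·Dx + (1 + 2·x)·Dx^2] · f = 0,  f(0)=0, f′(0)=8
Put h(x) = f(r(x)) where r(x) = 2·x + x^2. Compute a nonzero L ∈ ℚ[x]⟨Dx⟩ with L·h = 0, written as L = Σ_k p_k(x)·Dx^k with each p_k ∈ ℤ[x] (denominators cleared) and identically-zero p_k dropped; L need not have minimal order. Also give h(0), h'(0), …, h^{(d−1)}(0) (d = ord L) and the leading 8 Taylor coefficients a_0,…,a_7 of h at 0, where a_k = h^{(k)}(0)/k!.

f: a_k = 0, 8, -8, 32/3, -16, 128/5, -128/3, 512/7, …
L₀ from L_f via x↦r, Dx↦r'^{-1}Dx.
L = (3 + 4·x + 2·x^2)·Dx + (1 + 5·x + 6·x^2 + 2·x^3)·Dx^2  (order 2).
h: a_k = 0, 16, -24, 160/3, -136, 1856/5, -1056, 21632/7, …
ICs: h(0) = 0, h′(0) = 16.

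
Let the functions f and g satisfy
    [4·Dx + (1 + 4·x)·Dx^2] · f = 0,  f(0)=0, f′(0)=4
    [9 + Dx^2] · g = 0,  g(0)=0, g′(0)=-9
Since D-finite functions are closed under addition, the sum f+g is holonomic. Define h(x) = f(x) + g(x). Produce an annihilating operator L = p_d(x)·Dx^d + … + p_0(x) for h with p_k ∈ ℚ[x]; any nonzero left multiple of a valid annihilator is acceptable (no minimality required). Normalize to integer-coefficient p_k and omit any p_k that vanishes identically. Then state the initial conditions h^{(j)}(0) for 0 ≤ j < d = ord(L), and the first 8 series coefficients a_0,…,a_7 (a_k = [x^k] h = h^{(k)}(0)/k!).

f: a_k = 0, 4, -8, 64/3, -64, 1024/5, -2048/3, 16384/7, …
g: a_k = 0, -9, 0, 27/2, 0, -243/40, 0, 729/560, …
Weyl lclm of L_f,L_g ⇒ L₀ (ord ≤ 4).
L = (3780 + 2592·x + 5184·x^2)·Dx + (369 + 2124·x + 3888·x^2 + 5184·x^3)·Dx^2 + (420 + 288·x + 576·x^2)·Dx^3 + (41 + 236·x + 432·x^2 + 576·x^3)·Dx^4  (order 4).
h: a_k = 0, -5, -8, 209/6, -64, 7949/40, -2048/3, 1311449/560, …
ICs: h(0) = 0, h′(0) = -5, h′′(0) = -16, h′′′(0) = 209.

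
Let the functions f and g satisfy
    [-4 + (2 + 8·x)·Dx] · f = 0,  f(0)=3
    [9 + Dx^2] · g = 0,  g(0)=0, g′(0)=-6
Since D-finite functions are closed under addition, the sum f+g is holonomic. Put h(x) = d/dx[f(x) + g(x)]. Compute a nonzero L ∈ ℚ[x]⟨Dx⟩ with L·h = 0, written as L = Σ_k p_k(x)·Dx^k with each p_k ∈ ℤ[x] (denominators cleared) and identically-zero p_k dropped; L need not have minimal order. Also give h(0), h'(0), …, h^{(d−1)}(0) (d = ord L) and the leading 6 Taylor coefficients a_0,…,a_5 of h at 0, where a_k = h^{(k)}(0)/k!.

f: a_k = 3, 6, -6, 12, -30, 84, …
g: a_k = 0, -6, 0, 9, 0, -81/20, …
L₀ := lclm(L_f,L_g); ord L₀ ≤ 1+2.
Derive L from L₀ (diff closure).
L = (-414 - 432·x - 864·x^2) + (-63 - 468·x - 1296·x^2 - 1728·x^3)·Dx + (-46 - 48·x - 96·x^2)·Dx^2 + (-7 - 52·x - 144·x^2 - 192·x^3)·Dx^3  (order 3).
h: a_k = 0, -12, 63, -120, 1599/4, -1512, …
ICs: h(0) = 0, h′(0) = -12, h′′(0) = 126.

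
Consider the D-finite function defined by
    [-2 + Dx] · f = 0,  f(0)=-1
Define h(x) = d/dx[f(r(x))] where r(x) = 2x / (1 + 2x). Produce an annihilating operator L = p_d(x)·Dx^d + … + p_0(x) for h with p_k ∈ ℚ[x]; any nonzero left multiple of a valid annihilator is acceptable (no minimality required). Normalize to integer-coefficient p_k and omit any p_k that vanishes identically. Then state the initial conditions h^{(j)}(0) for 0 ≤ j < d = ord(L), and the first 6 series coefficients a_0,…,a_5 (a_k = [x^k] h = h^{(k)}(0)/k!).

L = -8·x + (-1 - 4·x - 4·x^2)·Dx  (order 1).
h: a_k = -4, 0, 16, -128/3, 64, -512/15, …
ICs: h(0) = -4.

f: a_k = -1, -2, -2, -4/3, -2/3, -4/15, …
Substitute x→r, Dx→(1/r')Dx; clear ⇒ L₀.
Differentiate: ansatz ord ≤ ord L₀ ⇒ L.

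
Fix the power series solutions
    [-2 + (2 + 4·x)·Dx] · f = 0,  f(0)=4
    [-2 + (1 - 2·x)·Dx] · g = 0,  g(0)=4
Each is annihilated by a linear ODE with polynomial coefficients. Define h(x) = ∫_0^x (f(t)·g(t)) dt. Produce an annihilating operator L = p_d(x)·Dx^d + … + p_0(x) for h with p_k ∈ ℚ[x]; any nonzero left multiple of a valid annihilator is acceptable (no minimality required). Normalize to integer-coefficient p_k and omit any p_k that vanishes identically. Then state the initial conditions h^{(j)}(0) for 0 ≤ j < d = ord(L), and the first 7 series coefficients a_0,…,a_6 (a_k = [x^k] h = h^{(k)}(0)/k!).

f: a_k = 4, 4, -2, 2, -5/2, 7/2, -21/4, …
g: a_k = 4, 8, 16, 32, 64, 128, 256, …
Product ⇒ symmetric product L₀, ord ≤ 1.
h=∫₀ˣh₀: take L = L₀·Dx.
L = (3 + 2·x)·Dx + (-1 + 4·x^2)·Dx^2  (order 2).
h: a_k = 0, 16, 24, 88/3, 46, 358/5, 365/3, …
ICs: h(0) = 0, h′(0) = 16.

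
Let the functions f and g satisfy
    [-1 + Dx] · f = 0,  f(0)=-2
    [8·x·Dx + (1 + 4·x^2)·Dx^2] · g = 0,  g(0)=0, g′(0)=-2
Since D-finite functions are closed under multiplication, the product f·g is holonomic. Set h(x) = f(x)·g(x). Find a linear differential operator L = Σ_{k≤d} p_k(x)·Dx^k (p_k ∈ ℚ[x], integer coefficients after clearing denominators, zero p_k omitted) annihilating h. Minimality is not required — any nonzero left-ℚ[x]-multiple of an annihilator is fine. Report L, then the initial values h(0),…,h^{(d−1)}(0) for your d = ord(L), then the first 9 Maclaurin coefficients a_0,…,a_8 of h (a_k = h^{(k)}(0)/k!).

f: a_k = -2, -2, -1, -1/3, -1/12, -1/60, -1/360, -1/2520, -1/20160, …
g: a_k = 0, -2, 0, 8/3, 0, -32/5, 0, 128/7, 0, …
f·g: L₀ = L_f ⊗_s L_g, ord ≤ 1·2.
L = (1 - 8·x + 4·x^2) + (-2 + 8·x - 8·x^2)·Dx + (1 + 4·x^2)·Dx^2  (order 2).
h: a_k = 0, 4, 4, -10/3, -14/3, 103/10, 215/18, -12763/420, -43447/1260, …
ICs: h(0) = 0, h′(0) = 4.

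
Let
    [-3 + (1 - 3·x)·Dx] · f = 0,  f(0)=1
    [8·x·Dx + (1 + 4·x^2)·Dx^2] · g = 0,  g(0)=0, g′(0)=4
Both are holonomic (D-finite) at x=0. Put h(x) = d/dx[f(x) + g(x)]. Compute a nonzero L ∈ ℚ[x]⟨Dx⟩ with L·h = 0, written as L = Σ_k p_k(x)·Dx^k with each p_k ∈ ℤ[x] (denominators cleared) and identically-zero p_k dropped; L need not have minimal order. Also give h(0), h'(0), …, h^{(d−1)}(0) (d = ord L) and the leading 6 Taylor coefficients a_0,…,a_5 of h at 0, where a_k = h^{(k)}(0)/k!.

f: a_k = 1, 3, 9, 27, 81, 243, …
g: a_k = 0, 4, 0, -16/3, 0, 64/5, …
Sum ⇒ L₀ = lclm(L_f,L_g) in ℚ(x)⟨Dx⟩.
h₀' ⇒ L via d/dx closure of L₀.
L = (-24 + 288·x + 288·x^2) + (31 - 24·x + 204·x^2 + 288·x^3)·Dx + (-3 + 5·x + 20·x^3 + 48·x^4)·Dx^2  (order 2).
h: a_k = 7, 18, 65, 324, 1279, 4374, …
ICs: h(0) = 7, h′(0) = 18.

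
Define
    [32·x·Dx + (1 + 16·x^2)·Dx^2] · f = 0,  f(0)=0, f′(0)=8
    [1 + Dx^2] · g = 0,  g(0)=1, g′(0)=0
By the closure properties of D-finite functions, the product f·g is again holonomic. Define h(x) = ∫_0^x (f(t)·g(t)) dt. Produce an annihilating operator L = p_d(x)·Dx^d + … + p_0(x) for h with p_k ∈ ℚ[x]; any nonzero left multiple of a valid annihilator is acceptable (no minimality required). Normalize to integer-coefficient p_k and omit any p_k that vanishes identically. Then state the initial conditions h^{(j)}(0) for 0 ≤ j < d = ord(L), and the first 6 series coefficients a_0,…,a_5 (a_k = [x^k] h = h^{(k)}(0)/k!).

f: a_k = 0, 8, 0, -128/3, 0, 2048/5, …
g: a_k = 1, 0, -1/2, 0, 1/24, 0, …
L₀ := L_f ⊗_s L_g (sym. prod.), ord ≤ 4.
h=∫₀ˣh₀: take L = L₀·Dx.
L = (1105 + 51776·x^2 + 22016·x^4 + 16384·x^6 + 65536·x^8)·Dx + (2112·x + 35840·x^3 + 49152·x^5 + 262144·x^7)·Dx^2 + (1122 + 52352·x^2 + 27648·x^4 + 32768·x^6 + 131072·x^8)·Dx^3 + (2112·x + 35840·x^3 + 49152·x^5 + 262144·x^7)·Dx^4 + (17 + 576·x^2 + 5632·x^4 + 16384·x^6 + 65536·x^8)·Dx^5  (order 5).
h: a_k = 0, 0, 4, 0, -35/3, 0, …
ICs: h(0) = 0, h′(0) = 0, h′′(0) = 8, h′′′(0) = 0, h′′′′(0) = -280.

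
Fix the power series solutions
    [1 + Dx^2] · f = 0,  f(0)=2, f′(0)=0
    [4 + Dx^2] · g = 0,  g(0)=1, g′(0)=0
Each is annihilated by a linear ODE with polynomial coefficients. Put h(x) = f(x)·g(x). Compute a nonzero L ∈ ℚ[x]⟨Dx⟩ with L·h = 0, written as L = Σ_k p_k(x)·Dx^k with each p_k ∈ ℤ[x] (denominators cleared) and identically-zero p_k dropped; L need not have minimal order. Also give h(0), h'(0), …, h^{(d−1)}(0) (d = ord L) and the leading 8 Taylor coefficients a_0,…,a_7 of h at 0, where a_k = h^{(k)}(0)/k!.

f: a_k = 2, 0, -1, 0, 1/12, 0, -1/360, 0, …
g: a_k = 1, 0, -2, 0, 2/3, 0, -4/45, 0, …
f·g: L₀ = L_f ⊗_s L_g, ord ≤ 2·2.
L = 9 + 10·Dx^2 + Dx^4  (order 4).
h: a_k = 2, 0, -5, 0, 41/12, 0, -73/72, 0, …
ICs: h(0) = 2, h′(0) = 0, h′′(0) = -10, h′′′(0) = 0.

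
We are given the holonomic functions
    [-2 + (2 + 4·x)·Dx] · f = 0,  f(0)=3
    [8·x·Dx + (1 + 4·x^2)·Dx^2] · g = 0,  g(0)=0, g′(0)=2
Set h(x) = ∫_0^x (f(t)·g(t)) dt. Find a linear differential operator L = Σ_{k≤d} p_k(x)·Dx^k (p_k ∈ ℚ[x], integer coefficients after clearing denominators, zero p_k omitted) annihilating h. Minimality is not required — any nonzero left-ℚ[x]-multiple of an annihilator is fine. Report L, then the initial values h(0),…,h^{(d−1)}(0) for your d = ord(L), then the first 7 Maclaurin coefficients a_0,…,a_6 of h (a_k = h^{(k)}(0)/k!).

L = (3 - 8·x - 4·x^2)·Dx + (-2 + 4·x + 24·x^2 + 16·x^3)·Dx^2 + (1 + 4·x + 8·x^2 + 16·x^3 + 16·x^4)·Dx^3  (order 3).
h: a_k = 0, 0, 3, 2, -11/4, -1, 389/120, …
ICs: h(0) = 0, h′(0) = 0, h′′(0) = 6.

f: a_k = 3, 3, -3/2, 3/2, -15/8, 21/8, -63/16, …
g: a_k = 0, 2, 0, -8/3, 0, 32/5, 0, …
h₀=f·g: eliminate ⇒ L₀, order ≤ 1·2.
h=∫₀ˣh₀: take L = L₀·Dx.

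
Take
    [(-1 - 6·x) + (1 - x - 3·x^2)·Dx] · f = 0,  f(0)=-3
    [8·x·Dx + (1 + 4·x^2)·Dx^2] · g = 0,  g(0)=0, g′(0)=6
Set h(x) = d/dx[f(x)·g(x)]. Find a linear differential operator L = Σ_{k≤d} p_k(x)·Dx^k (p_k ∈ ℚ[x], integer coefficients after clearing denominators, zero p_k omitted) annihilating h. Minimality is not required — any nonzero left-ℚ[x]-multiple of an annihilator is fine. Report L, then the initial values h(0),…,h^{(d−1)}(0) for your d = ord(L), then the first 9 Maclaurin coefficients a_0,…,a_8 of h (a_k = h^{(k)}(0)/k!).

f: a_k = -3, -3, -12, -21, -57, -120, -291, -651, -1524, …
g: a_k = 0, 6, 0, -8, 0, 96/5, 0, -384/7, 0, …
L₀ := L_f ⊗_s L_g (sym. prod.), ord ≤ 2.
Derive L from L₀ (diff closure).
L = (22 + 1032·x^2 + 1152·x^3 + 5184·x^4) + (13 + 86·x + 132·x^2 + 600·x^3 + 1152·x^4 + 3456·x^5)·Dx + (-3 - x - 35·x^2 + 44·x^3 + 16·x^4 + 192·x^5 + 432·x^6)·Dx^2  (order 2).
h: a_k = -18, -36, -144, -408, -1518, -18288/5, -47454/5, -891696/35, -2445696/35, …
ICs: h(0) = -18, h′(0) = -36.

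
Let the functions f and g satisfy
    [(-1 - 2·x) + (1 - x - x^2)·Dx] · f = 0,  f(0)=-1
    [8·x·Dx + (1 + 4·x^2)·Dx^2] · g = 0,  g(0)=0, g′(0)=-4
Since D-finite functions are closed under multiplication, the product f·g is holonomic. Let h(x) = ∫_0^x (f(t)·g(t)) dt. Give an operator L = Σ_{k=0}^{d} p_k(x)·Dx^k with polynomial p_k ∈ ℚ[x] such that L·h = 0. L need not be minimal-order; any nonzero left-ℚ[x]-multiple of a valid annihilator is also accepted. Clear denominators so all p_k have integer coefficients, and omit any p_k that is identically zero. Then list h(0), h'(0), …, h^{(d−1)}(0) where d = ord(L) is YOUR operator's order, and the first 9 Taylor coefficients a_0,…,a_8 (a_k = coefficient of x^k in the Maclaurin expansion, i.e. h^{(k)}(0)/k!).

L = (2 + 8·x + 24·x^2)·Dx + (2 - 4·x + 16·x^2 + 24·x^3)·Dx^2 + (-1 + x - 3·x^2 + 4·x^3 + 4·x^4)·Dx^3  (order 3).
h: a_k = 0, 0, 2, 4/3, 2/3, 4/3, 166/45, 144/35, 377/210, …
ICs: h(0) = 0, h′(0) = 0, h′′(0) = 4.

f: a_k = -1, -1, -2, -3, -5, -8, -13, -21, -34, …
g: a_k = 0, -4, 0, 16/3, 0, -64/5, 0, 256/7, 0, …
f·g: L₀ = L_f ⊗_s L_g, ord ≤ 1·2.
h=∫₀ˣh₀: take L = L₀·Dx.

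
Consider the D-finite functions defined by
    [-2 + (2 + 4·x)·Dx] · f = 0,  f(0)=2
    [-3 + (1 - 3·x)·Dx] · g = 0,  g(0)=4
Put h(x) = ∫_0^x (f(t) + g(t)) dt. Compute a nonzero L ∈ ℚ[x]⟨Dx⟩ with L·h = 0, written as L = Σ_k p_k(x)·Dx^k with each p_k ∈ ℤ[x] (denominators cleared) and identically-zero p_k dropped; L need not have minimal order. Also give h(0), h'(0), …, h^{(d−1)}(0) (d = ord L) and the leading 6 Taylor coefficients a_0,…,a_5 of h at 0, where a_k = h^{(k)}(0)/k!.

L = (21 + 27·x)·Dx + (-19 - 66·x - 81·x^2)·Dx^2 + (2 + 7·x - 21·x^2 - 54·x^3)·Dx^3  (order 3).
h: a_k = 0, 6, 7, 35/3, 109/4, 1291/20, …
ICs: h(0) = 0, h′(0) = 6, h′′(0) = 14.

f: a_k = 2, 2, -1, 1, -5/4, 7/4, …
g: a_k = 4, 12, 36, 108, 324, 972, …
h₀=f+g: left-lcm gives L₀, ord ≤ 2.
Integrate: L := L₀·Dx.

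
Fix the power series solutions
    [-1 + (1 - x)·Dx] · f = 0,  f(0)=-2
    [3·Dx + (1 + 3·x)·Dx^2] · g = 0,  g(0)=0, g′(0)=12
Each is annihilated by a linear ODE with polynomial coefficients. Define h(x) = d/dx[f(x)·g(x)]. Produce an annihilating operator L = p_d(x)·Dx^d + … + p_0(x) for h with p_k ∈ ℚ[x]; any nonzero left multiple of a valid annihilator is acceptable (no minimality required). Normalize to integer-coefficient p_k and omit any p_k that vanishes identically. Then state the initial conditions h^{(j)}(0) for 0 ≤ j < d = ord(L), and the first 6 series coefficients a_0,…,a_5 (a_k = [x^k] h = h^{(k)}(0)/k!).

f: a_k = -2, -2, -2, -2, -2, -2, …
g: a_k = 0, 12, -18, 36, -81, 972/5, …
Sym-product of L_f,L_g gives L₀ (≤ ord 2).
Differentiate: ansatz ord ≤ ord L₀ ⇒ L.
L = 12 + (-3 + 15·x)·Dx + (-1 - 2·x + 3·x^2)·Dx^2  (order 2).
h: a_k = -24, 24, -180, 408, -1434, 20556/5, …
ICs: h(0) = -24, h′(0) = 24.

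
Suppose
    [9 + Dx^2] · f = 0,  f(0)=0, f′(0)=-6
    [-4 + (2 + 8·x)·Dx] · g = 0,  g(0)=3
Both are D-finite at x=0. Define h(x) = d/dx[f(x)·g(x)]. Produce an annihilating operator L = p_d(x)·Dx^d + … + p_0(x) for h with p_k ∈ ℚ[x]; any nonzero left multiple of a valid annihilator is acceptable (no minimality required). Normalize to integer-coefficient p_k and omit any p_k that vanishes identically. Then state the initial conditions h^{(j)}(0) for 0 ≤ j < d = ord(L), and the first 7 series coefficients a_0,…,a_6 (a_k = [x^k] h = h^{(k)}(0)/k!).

L = (131 + 1392·x + 4512·x^2 + 6912·x^3 + 6912·x^4) + (4 - 80·x - 576·x^2 - 768·x^3)·Dx + (7 + 80·x + 352·x^2 + 768·x^3 + 768·x^4)·Dx^2  (order 2).
h: a_k = -18, -72, 189, -72, 2277/4, -12609/5, 355293/40, …
ICs: h(0) = -18, h′(0) = -72.

f: a_k = 0, -6, 0, 9, 0, -81/20, 0, …
g: a_k = 3, 6, -6, 12, -30, 84, -252, …
Product ⇒ symmetric product L₀, ord ≤ 2.
h=h₀': d/dx-closure on L₀ ⇒ L.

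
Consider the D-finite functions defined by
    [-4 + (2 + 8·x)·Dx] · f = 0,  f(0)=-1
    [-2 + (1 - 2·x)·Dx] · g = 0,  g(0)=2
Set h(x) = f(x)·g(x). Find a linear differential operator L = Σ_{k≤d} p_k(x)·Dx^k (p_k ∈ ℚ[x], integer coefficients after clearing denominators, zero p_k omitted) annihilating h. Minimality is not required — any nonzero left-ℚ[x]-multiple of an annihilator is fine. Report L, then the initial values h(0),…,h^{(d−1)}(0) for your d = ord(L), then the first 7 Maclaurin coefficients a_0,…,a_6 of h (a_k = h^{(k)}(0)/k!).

f: a_k = -1, -2, 2, -4, 10, -28, 84, …
g: a_k = 2, 4, 8, 16, 32, 64, 128, …
Product ⇒ symmetric product L₀, ord ≤ 1.
L = (4 + 4·x) + (-1 - 2·x + 8·x^2)·Dx  (order 1).
h: a_k = -2, -8, -12, -32, -44, -144, -120, …
ICs: h(0) = -2.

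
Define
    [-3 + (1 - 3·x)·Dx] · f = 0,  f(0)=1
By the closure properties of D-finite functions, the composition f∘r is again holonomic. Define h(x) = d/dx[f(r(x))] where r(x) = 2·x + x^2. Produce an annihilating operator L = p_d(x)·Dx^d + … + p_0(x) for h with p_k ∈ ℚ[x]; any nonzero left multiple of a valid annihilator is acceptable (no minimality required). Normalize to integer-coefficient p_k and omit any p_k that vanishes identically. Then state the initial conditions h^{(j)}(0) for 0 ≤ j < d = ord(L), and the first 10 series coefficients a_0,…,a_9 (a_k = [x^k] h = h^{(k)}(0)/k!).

L = (13 + 18·x + 9·x^2) + (-1 + 5·x + 9·x^2 + 3·x^3)·Dx  (order 1).
h: a_k = 6, 78, 756, 6516, 52650, 408402, 3079944, 22753224, 165464046, 1188418230, …
ICs: h(0) = 6.

f: a_k = 1, 3, 9, 27, 81, 243, 729, 2187, 6561, 19683, …
L₀ from L_f via x↦r, Dx↦r'^{-1}Dx.
Differentiate: ansatz ord ≤ ord L₀ ⇒ L.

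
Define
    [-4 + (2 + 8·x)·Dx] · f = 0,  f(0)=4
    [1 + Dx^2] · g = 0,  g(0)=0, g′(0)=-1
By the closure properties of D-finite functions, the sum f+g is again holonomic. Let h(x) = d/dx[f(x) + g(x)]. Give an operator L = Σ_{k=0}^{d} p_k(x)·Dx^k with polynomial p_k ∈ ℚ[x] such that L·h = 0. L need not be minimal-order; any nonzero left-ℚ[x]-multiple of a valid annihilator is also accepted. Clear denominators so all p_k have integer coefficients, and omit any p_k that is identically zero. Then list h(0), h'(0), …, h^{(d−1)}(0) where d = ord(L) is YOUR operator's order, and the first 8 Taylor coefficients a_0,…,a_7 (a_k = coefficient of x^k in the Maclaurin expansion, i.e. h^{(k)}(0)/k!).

L = (-122 - 16·x - 32·x^2) + (-13 - 60·x - 48·x^2 - 64·x^3)·Dx + (-122 - 16·x - 32·x^2)·Dx^2 + (-13 - 60·x - 48·x^2 - 64·x^3)·Dx^3  (order 3).
h: a_k = 7, -16, 97/2, -160, 13439/24, -2016, 5322241/720, -27456, …
ICs: h(0) = 7, h′(0) = -16, h′′(0) = 97.

f: a_k = 4, 8, -8, 16, -40, 112, -336, 1056, …
g: a_k = 0, -1, 0, 1/6, 0, -1/120, 0, 1/5040, …
f+g: L₀ = lclm(L_f,L_g), ord ≤ 1+2.
Differentiate: ansatz ord ≤ ord L₀ ⇒ L.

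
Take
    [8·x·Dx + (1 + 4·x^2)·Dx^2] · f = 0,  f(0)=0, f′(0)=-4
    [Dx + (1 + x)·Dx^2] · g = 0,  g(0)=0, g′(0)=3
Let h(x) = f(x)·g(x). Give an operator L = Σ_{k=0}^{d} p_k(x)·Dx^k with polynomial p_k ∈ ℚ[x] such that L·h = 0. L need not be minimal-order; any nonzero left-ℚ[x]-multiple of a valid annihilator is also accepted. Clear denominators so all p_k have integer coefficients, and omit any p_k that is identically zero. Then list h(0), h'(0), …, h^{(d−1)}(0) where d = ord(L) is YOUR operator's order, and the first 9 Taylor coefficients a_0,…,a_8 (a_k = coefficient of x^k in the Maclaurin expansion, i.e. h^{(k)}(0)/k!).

L = (288 + 560·x + 3584·x^2 + 8640·x^3 + 7680·x^4 + 3328·x^5 + 1024·x^7)·Dx + (258 + 1840·x + 6992·x^2 + 19264·x^3 + 29440·x^4 + 23808·x^5 + 8960·x^6 + 3072·x^7 + 3584·x^8)·Dx^2 + (36 + 628·x + 2496·x^2 + 6192·x^3 + 12288·x^4 + 15936·x^5 + 12288·x^6 + 5376·x^7 + 3072·x^8 + 2048·x^9)·Dx^3 + (17 + 66·x + 241·x^2 + 608·x^3 + 1152·x^4 + 1728·x^5 + 2016·x^6 + 1536·x^7 + 768·x^8 + 512·x^9 + 256·x^10)·Dx^4  (order 4).
h: a_k = 0, 0, -12, 6, 12, -5, -532/15, 86/5, 492/5, …
ICs: h(0) = 0, h′(0) = 0, h′′(0) = -24, h′′′(0) = 36.

f: a_k = 0, -4, 0, 16/3, 0, -64/5, 0, 256/7, 0, …
g: a_k = 0, 3, -3/2, 1, -3/4, 3/5, -1/2, 3/7, -3/8, …
Sym-product of L_f,L_g gives L₀ (≤ ord 4).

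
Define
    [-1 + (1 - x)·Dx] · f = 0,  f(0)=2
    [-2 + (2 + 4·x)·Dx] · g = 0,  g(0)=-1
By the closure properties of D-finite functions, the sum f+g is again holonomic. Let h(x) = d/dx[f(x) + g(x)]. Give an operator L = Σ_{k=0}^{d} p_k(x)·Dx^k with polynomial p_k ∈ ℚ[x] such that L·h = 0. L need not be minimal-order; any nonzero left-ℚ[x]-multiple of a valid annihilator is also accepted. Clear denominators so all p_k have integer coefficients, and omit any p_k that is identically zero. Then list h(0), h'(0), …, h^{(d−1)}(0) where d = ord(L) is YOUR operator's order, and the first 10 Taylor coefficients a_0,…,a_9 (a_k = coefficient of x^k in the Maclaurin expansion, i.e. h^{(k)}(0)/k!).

L = (-4 - 2·x) + (-1 - 10·x - 7·x^2)·Dx + (1 + 2·x - x^2 - 2·x^3)·Dx^2  (order 2).
h: a_k = 1, 5, 9/2, 21/2, 45/8, 159/8, -7/16, 685/16, -4131/128, 14715/128, …
ICs: h(0) = 1, h′(0) = 5.

f: a_k = 2, 2, 2, 2, 2, 2, 2, 2, 2, 2, …
g: a_k = -1, -1, 1/2, -1/2, 5/8, -7/8, 21/16, -33/16, 429/128, -715/128, …
Sum ⇒ L₀ = lclm(L_f,L_g) in ℚ(x)⟨Dx⟩.
Differentiate: ansatz ord ≤ ord L₀ ⇒ L.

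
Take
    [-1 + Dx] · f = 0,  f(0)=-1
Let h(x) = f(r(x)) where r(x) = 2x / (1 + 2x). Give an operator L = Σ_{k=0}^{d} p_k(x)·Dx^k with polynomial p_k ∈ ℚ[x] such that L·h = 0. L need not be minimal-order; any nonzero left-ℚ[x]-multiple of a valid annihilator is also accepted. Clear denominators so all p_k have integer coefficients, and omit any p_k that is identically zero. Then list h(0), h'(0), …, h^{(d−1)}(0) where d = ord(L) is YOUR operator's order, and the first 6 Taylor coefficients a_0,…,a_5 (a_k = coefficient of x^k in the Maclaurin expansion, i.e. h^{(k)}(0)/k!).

f: a_k = -1, -1, -1/2, -1/6, -1/24, -1/120, …
Change of var in L_f (x↦r) gives L₀.
L = -2 + (1 + 4·x + 4·x^2)·Dx  (order 1).
h: a_k = -1, -2, 2, -4/3, -2/3, 76/15, …
ICs: h(0) = -1.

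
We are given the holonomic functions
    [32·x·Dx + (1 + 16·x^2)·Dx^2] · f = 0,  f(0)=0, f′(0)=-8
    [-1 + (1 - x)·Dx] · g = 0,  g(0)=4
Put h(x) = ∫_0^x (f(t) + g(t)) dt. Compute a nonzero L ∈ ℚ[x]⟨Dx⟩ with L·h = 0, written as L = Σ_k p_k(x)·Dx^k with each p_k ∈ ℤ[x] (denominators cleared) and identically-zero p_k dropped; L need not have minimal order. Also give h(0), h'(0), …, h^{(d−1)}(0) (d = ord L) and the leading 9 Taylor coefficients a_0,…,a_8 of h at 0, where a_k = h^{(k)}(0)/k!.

L = (32 - 128·x - 1536·x^2)·Dx^2 + (-19 + 32·x + 656·x^2 - 1536·x^3)·Dx^3 + (1 + 15·x + 240·x^3 - 256·x^4)·Dx^4  (order 4).
h: a_k = 0, 4, -2, 4/3, 35/3, 4/5, -338/5, 4/7, 8199/14, …
ICs: h(0) = 0, h′(0) = 4, h′′(0) = -4, h′′′(0) = 8.

f: a_k = 0, -8, 0, 128/3, 0, -2048/5, 0, 32768/7, 0, …
g: a_k = 4, 4, 4, 4, 4, 4, 4, 4, 4, …
Weyl lclm of L_f,L_g ⇒ L₀ (ord ≤ 3).
Integrate: L := L₀·Dx.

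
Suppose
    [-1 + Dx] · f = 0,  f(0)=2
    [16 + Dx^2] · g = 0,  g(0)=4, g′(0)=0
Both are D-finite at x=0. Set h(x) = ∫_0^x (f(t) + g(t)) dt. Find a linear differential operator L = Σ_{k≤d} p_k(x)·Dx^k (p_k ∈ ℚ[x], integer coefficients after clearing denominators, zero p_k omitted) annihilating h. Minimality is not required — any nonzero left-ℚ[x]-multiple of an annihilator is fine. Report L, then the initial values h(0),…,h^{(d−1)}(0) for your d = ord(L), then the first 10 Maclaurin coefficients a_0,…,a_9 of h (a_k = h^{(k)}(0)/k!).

f: a_k = 2, 2, 1, 1/3, 1/12, 1/60, 1/360, 1/2520, 1/20160, 1/181440, …
g: a_k = 4, 0, -32, 0, 128/3, 0, -1024/45, 0, 2048/315, 0, …
L₀ := lclm(L_f,L_g); ord L₀ ≤ 1+2.
Integrate: L := L₀·Dx.
L = -16·Dx + 16·Dx^2 - Dx^3 + Dx^4  (order 4).
h: a_k = 0, 6, 1, -31/3, 1/12, 171/20, 1/360, -8191/2520, 1/20160, 43691/60480, …
ICs: h(0) = 0, h′(0) = 6, h′′(0) = 2, h′′′(0) = -62.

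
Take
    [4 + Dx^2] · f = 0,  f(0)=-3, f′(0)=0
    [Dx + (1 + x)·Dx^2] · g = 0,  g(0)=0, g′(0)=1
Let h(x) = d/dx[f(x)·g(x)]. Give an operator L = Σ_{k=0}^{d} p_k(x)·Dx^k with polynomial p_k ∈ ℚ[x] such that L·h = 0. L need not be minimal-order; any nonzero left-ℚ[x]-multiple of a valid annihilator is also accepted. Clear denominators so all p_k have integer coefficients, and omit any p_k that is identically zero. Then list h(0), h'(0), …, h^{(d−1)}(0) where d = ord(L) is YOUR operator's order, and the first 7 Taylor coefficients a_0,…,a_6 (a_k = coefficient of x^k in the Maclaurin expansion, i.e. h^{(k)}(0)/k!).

f: a_k = -3, 0, 6, 0, -2, 0, 4/15, …
g: a_k = 0, 1, -1/2, 1/3, -1/4, 1/5, -1/6, …
h₀=f·g: eliminate ⇒ L₀, order ≤ 2·2.
h₀' ⇒ L via d/dx closure of L₀.
L = (-56 + 896·x + 4416·x^2 + 8064·x^3 + 7136·x^4 + 3072·x^5 + 512·x^6) + (72 + 776·x + 2080·x^2 + 2400·x^3 + 1280·x^4 + 256·x^5)·Dx + (70 + 824·x + 2780·x^2 + 4416·x^3 + 3664·x^4 + 1536·x^5 + 256·x^6)·Dx^2 + (18 + 194·x + 520·x^2 + 600·x^3 + 320·x^4 + 64·x^5)·Dx^3 + (21 + 150·x + 419·x^2 + 600·x^3 + 470·x^4 + 192·x^5 + 32·x^6)·Dx^4  (order 4).
h: a_k = -3, 3, 15, -9, -3, 0, 13/5, …
ICs: h(0) = -3, h′(0) = 3, h′′(0) = 30, h′′′(0) = -54.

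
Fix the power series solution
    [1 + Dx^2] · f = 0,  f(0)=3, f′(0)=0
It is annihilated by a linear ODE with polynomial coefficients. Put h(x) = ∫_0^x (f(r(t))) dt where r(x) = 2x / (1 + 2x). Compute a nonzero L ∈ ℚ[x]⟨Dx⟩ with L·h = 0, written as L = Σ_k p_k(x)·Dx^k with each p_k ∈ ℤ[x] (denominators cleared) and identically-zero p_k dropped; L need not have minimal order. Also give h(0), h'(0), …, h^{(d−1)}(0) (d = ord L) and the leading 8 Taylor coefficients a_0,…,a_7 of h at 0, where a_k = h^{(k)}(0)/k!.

L = 4·Dx + (4 + 24·x + 48·x^2 + 32·x^3)·Dx^2 + (1 + 8·x + 24·x^2 + 32·x^3 + 16·x^4)·Dx^3  (order 3).
h: a_k = 0, 3, 0, -2, 6, -14, 88/3, -6004/105, …
ICs: h(0) = 0, h′(0) = 3, h′′(0) = 0.

f: a_k = 3, 0, -3/2, 0, 1/8, 0, -1/240, 0, …
Substitute x→r, Dx→(1/r')Dx; clear ⇒ L₀.
h=∫h₀ ⇒ L = L₀·Dx.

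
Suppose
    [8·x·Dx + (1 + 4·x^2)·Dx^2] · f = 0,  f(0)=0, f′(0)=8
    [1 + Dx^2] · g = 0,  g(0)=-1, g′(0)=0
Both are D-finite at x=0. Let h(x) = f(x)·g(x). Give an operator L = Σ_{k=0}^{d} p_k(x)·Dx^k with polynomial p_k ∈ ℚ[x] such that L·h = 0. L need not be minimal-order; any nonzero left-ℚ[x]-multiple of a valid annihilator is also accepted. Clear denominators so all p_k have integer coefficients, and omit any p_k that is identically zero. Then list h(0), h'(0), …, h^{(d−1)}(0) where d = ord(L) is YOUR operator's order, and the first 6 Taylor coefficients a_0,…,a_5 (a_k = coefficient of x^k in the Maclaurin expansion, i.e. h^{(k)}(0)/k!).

L = (85 + 944·x^2 + 416·x^4 + 256·x^6 + 256·x^8) + (144·x + 704·x^3 + 768·x^5 + 1024·x^7)·Dx + (90 + 992·x^2 + 576·x^4 + 512·x^6 + 512·x^8)·Dx^2 + (144·x + 704·x^3 + 768·x^5 + 1024·x^7)·Dx^3 + (5 + 48·x^2 + 160·x^4 + 256·x^6 + 256·x^8)·Dx^4  (order 4).
h: a_k = 0, -8, 0, 44/3, 0, -469/15, …
ICs: h(0) = 0, h′(0) = -8, h′′(0) = 0, h′′′(0) = 88.

f: a_k = 0, 8, 0, -32/3, 0, 128/5, …
g: a_k = -1, 0, 1/2, 0, -1/24, 0, …
Sym-product of L_f,L_g gives L₀ (≤ ord 4).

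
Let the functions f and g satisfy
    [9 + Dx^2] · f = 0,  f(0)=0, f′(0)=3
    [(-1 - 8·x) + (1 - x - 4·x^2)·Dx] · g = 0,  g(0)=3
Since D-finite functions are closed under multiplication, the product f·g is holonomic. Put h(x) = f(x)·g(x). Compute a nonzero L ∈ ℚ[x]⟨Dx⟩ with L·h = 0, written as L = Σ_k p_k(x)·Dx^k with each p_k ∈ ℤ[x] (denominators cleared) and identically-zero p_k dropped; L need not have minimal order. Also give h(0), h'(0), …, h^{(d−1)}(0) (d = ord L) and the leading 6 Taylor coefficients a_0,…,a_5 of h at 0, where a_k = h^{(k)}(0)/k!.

f: a_k = 0, 3, 0, -9/2, 0, 81/40, …
g: a_k = 3, 3, 15, 27, 87, 195, …
Product ⇒ symmetric product L₀, ord ≤ 2.
L = (-1 + 9·x + 36·x^2) + (2 + 16·x)·Dx + (-1 + x + 4·x^2)·Dx^2  (order 2).
h: a_k = 0, 9, 9, 63/2, 135/2, 7983/40, …
ICs: h(0) = 0, h′(0) = 9.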